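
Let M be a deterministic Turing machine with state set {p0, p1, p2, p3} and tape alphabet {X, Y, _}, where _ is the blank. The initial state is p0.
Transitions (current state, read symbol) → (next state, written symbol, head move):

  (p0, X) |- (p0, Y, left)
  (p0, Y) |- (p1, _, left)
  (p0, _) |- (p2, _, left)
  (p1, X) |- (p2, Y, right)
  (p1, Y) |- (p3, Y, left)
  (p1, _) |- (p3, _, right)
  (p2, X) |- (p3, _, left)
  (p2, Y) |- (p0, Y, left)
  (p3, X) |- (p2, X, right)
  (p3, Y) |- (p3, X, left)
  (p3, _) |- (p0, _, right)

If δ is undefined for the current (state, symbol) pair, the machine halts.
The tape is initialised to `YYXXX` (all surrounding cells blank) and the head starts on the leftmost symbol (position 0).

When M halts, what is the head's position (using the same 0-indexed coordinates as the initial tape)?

state=p0 head=0 tape=_[Y]YXXX   (p0,Y)→(p1,_,left)
state=p1 head=-1 tape=[_]_YXXX   (p1,_)→(p3,_,right)
state=p3 head=0 tape=_[_]YXXX   (p3,_)→(p0,_,right)
state=p0 head=1 tape=__[Y]XXX   (p0,Y)→(p1,_,left)
state=p1 head=0 tape=_[_]_XXX   (p1,_)→(p3,_,right)
state=p3 head=1 tape=__[_]XXX   (p3,_)→(p0,_,right)
state=p0 head=2 tape=___[X]XX   (p0,X)→(p0,Y,left)
state=p0 head=1 tape=__[_]YXX   (p0,_)→(p2,_,left)
state=p2 head=0 tape=_[_]_YXX
At halt the head is at cell 0.

0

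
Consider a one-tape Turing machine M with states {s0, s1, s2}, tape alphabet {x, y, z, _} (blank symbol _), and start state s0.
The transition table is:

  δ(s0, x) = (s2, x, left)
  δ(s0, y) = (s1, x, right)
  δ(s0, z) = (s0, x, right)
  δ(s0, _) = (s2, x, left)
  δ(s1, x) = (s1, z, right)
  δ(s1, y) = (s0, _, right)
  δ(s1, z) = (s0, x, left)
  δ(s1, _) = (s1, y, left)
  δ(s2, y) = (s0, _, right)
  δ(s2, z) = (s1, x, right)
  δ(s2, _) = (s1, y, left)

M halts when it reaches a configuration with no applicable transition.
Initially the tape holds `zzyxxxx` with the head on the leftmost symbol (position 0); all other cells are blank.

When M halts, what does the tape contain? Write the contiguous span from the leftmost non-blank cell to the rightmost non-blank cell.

state=s0 head=0 tape=[z]zyxxxx_   (s0,z)→(s0,x,right)
state=s0 head=1 tape=x[z]yxxxx_   (s0,z)→(s0,x,right)
state=s0 head=2 tape=xx[y]xxxx_   (s0,y)→(s1,x,right)
state=s1 head=3 tape=xxx[x]xxx_   (s1,x)→(s1,z,right)
state=s1 head=4 tape=xxxz[x]xx_   (s1,x)→(s1,z,right)
state=s1 head=5 tape=xxxzz[x]x_   (s1,x)→(s1,z,right)
state=s1 head=6 tape=xxxzzz[x]_   (s1,x)→(s1,z,right)
state=s1 head=7 tape=xxxzzzz[_]   (s1,_)→(s1,y,left)
state=s1 head=6 tape=xxxzzz[z]y   (s1,z)→(s0,x,left)
state=s0 head=5 tape=xxxzz[z]xy   (s0,z)→(s0,x,right)
state=s0 head=6 tape=xxxzzx[x]y   (s0,x)→(s2,x,left)
state=s2 head=5 tape=xxxzz[x]xy
The non-blank tape span at halt is xxxzzxxy.

xxxzzxxy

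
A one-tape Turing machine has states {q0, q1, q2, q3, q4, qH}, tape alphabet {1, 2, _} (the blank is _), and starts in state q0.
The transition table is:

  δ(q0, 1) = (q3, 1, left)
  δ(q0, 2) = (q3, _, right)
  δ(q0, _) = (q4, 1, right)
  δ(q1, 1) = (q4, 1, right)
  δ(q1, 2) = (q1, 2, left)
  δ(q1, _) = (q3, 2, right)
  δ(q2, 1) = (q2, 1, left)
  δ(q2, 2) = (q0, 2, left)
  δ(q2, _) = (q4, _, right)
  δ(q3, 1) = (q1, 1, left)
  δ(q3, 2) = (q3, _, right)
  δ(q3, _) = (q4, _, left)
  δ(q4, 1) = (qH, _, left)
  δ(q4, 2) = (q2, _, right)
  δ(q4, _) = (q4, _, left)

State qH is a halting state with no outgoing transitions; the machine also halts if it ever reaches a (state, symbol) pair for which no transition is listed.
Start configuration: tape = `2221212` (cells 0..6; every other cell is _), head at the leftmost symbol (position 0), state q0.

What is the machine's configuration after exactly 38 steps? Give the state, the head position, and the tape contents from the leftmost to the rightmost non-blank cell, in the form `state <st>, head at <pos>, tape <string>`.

state q3, head at 2, tape 2_221212

state=q0 head=0 tape=_[2]221212   (q0,2)→(q3,_,right)
state=q3 head=1 tape=__[2]21212   (q3,2)→(q3,_,right)
state=q3 head=2 tape=___[2]1212   (q3,2)→(q3,_,right)
state=q3 head=3 tape=____[1]212   (q3,1)→(q1,1,left)
state=q1 head=2 tape=___[_]1212   (q1,_)→(q3,2,right)
state=q3 head=3 tape=___2[1]212   (q3,1)→(q1,1,left)
state=q1 head=2 tape=___[2]1212   (q1,2)→(q1,2,left)
state=q1 head=1 tape=__[_]21212   (q1,_)→(q3,2,right)
state=q3 head=2 tape=__2[2]1212   (q3,2)→(q3,_,right)
state=q3 head=3 tape=__2_[1]212   (q3,1)→(q1,1,left)
state=q1 head=2 tape=__2[_]1212   (q1,_)→(q3,2,right)
state=q3 head=3 tape=__22[1]212   (q3,1)→(q1,1,left)
state=q1 head=2 tape=__2[2]1212   (q1,2)→(q1,2,left)
state=q1 head=1 tape=__[2]21212   (q1,2)→(q1,2,left)
state=q1 head=0 tape=_[_]221212   (q1,_)→(q3,2,right)
state=q3 head=1 tape=_2[2]21212   (q3,2)→(q3,_,right)
state=q3 head=2 tape=_2_[2]1212   (q3,2)→(q3,_,right)
state=q3 head=3 tape=_2__[1]212   (q3,1)→(q1,1,left)
state=q1 head=2 tape=_2_[_]1212   (q1,_)→(q3,2,right)
state=q3 head=3 tape=_2_2[1]212   (q3,1)→(q1,1,left)
state=q1 head=2 tape=_2_[2]1212   (q1,2)→(q1,2,left)
state=q1 head=1 tape=_2[_]21212   (q1,_)→(q3,2,right)
state=q3 head=2 tape=_22[2]1212   (q3,2)→(q3,_,right)
state=q3 head=3 tape=_22_[1]212   (q3,1)→(q1,1,left)
state=q1 head=2 tape=_22[_]1212   (q1,_)→(q3,2,right)
state=q3 head=3 tape=_222[1]212   (q3,1)→(q1,1,left)
state=q1 head=2 tape=_22[2]1212   (q1,2)→(q1,2,left)
state=q1 head=1 tape=_2[2]21212   (q1,2)→(q1,2,left)
state=q1 head=0 tape=_[2]221212   (q1,2)→(q1,2,left)
state=q1 head=-1 tape=[_]2221212   (q1,_)→(q3,2,right)
state=q3 head=0 tape=2[2]221212   (q3,2)→(q3,_,right)
state=q3 head=1 tape=2_[2]21212   (q3,2)→(q3,_,right)
state=q3 head=2 tape=2__[2]1212   (q3,2)→(q3,_,right)
state=q3 head=3 tape=2___[1]212   (q3,1)→(q1,1,left)
state=q1 head=2 tape=2__[_]1212   (q1,_)→(q3,2,right)
state=q3 head=3 tape=2__2[1]212   (q3,1)→(q1,1,left)
state=q1 head=2 tape=2__[2]1212   (q1,2)→(q1,2,left)
state=q1 head=1 tape=2_[_]21212   (q1,_)→(q3,2,right)
state=q3 head=2 tape=2_2[2]1212
After 38 steps: state q3, head at 2, tape 2_221212.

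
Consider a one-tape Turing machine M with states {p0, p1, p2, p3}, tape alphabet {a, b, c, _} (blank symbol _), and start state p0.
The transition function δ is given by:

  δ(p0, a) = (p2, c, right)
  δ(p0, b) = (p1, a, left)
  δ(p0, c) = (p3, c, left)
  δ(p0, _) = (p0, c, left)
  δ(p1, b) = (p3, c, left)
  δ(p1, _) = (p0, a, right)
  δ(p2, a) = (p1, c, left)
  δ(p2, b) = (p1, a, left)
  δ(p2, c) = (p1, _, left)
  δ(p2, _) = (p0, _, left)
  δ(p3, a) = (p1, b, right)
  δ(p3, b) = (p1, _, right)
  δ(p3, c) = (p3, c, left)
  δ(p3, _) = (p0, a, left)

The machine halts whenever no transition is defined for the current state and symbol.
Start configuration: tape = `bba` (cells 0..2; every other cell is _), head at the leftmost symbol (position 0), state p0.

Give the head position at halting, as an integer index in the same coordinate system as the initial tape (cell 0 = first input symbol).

p0 | _[b]ba   read b → write a, move left, go to p1
p1 | [_]aba   read _ → write a, move right, go to p0
p0 | a[a]ba   read a → write c, move right, go to p2
p2 | ac[b]a   read b → write a, move left, go to p1
p1 | a[c]aa
At halt the head is at cell 0.

0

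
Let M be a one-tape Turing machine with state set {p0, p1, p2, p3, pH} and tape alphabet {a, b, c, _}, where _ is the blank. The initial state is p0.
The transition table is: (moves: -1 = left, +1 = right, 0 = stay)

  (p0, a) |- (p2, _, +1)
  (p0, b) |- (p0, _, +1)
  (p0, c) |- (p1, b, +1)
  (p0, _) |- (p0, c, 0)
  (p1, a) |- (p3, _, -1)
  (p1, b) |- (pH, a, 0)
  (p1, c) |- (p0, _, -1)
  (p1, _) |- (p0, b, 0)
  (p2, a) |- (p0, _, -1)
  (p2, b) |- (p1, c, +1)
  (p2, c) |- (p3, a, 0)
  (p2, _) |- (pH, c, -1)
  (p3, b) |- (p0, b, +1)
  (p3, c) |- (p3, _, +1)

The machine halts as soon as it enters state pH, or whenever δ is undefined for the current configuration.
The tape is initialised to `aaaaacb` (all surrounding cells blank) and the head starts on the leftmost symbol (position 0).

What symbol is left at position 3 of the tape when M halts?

_

state=p0 head=0 tape=[a]aaaacb   (p0,a)→(p2,_,+1)
state=p2 head=1 tape=_[a]aaacb   (p2,a)→(p0,_,-1)
state=p0 head=0 tape=[_]_aaacb   (p0,_)→(p0,c,0)
state=p0 head=0 tape=[c]_aaacb   (p0,c)→(p1,b,+1)
state=p1 head=1 tape=b[_]aaacb   (p1,_)→(p0,b,0)
state=p0 head=1 tape=b[b]aaacb   (p0,b)→(p0,_,+1)
state=p0 head=2 tape=b_[a]aacb   (p0,a)→(p2,_,+1)
state=p2 head=3 tape=b__[a]acb   (p2,a)→(p0,_,-1)
state=p0 head=2 tape=b_[_]_acb   (p0,_)→(p0,c,0)
state=p0 head=2 tape=b_[c]_acb   (p0,c)→(p1,b,+1)
state=p1 head=3 tape=b_b[_]acb   (p1,_)→(p0,b,0)
state=p0 head=3 tape=b_b[b]acb   (p0,b)→(p0,_,+1)
state=p0 head=4 tape=b_b_[a]cb   (p0,a)→(p2,_,+1)
state=p2 head=5 tape=b_b__[c]b   (p2,c)→(p3,a,0)
state=p3 head=5 tape=b_b__[a]b
Cell 3 holds _ when M halts.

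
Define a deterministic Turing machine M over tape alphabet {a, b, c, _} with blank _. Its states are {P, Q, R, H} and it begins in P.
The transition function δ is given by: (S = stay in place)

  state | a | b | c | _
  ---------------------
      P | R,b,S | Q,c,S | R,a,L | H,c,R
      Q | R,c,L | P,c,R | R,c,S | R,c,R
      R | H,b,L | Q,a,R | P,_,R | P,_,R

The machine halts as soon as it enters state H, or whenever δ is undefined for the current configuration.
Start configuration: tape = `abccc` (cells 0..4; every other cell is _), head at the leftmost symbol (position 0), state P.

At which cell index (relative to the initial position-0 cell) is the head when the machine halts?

P | [a]bccc____   read a → write b, move S, go to R
R | [b]bccc____   read b → write a, move R, go to Q
Q | a[b]ccc____   read b → write c, move R, go to P
P | ac[c]cc____   read c → write a, move L, go to R
R | a[c]acc____   read c → write _, move R, go to P
P | a_[a]cc____   read a → write b, move S, go to R
R | a_[b]cc____   read b → write a, move R, go to Q
Q | a_a[c]c____   read c → write c, move S, go to R
R | a_a[c]c____   read c → write _, move R, go to P
P | a_a_[c]____   read c → write a, move L, go to R
R | a_a[_]a____   read _ → write _, move R, go to P
P | a_a_[a]____   read a → write b, move S, go to R
R | a_a_[b]____   read b → write a, move R, go to Q
Q | a_a_a[_]___   read _ → write c, move R, go to R
R | a_a_ac[_]__   read _ → write _, move R, go to P
P | a_a_ac_[_]_   read _ → write c, move R, go to H
H | a_a_ac_c[_]
At halt the head is at cell 8.

8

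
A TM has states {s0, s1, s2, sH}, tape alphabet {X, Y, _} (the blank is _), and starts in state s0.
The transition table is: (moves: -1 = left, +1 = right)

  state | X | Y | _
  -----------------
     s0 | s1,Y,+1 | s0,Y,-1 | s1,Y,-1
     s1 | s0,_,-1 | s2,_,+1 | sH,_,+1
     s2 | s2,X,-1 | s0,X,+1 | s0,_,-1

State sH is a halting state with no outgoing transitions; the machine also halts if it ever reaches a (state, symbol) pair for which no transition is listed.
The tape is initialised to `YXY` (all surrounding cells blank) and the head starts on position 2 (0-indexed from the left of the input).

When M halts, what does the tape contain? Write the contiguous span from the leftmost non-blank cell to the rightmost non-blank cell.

s0 | _YX[Y]_   read Y → write Y, move -1, go to s0
s0 | _Y[X]Y_   read X → write Y, move +1, go to s1
s1 | _YY[Y]_   read Y → write _, move +1, go to s2
s2 | _YY_[_]   read _ → write _, move -1, go to s0
s0 | _YY[_]_   read _ → write Y, move -1, go to s1
s1 | _Y[Y]Y_   read Y → write _, move +1, go to s2
s2 | _Y_[Y]_   read Y → write X, move +1, go to s0
s0 | _Y_X[_]   read _ → write Y, move -1, go to s1
s1 | _Y_[X]Y   read X → write _, move -1, go to s0
s0 | _Y[_]_Y   read _ → write Y, move -1, go to s1
s1 | _[Y]Y_Y   read Y → write _, move +1, go to s2
s2 | __[Y]_Y   read Y → write X, move +1, go to s0
s0 | __X[_]Y   read _ → write Y, move -1, go to s1
s1 | __[X]YY   read X → write _, move -1, go to s0
s0 | _[_]_YY   read _ → write Y, move -1, go to s1
s1 | [_]Y_YY   read _ → write _, move +1, go to sH
sH | _[Y]_YY
The non-blank tape span at halt is Y_YY.

Y_YY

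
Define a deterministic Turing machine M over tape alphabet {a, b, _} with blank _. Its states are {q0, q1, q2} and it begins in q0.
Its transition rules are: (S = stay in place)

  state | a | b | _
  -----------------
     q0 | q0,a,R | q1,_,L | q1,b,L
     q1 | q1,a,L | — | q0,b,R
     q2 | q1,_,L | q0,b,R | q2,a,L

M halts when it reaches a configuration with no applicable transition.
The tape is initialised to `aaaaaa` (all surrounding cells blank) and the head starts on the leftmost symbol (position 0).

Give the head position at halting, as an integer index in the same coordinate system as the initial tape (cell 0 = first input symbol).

q0 | _[a]aaaaa_   read a → write a, move R, go to q0
q0 | _a[a]aaaa_   read a → write a, move R, go to q0
q0 | _aa[a]aaa_   read a → write a, move R, go to q0
q0 | _aaa[a]aa_   read a → write a, move R, go to q0
q0 | _aaaa[a]a_   read a → write a, move R, go to q0
q0 | _aaaaa[a]_   read a → write a, move R, go to q0
q0 | _aaaaaa[_]   read _ → write b, move L, go to q1
q1 | _aaaaa[a]b   read a → write a, move L, go to q1
q1 | _aaaa[a]ab   read a → write a, move L, go to q1
q1 | _aaa[a]aab   read a → write a, move L, go to q1
q1 | _aa[a]aaab   read a → write a, move L, go to q1
q1 | _a[a]aaaab   read a → write a, move L, go to q1
q1 | _[a]aaaaab   read a → write a, move L, go to q1
q1 | [_]aaaaaab   read _ → write b, move R, go to q0
q0 | b[a]aaaaab   read a → write a, move R, go to q0
q0 | ba[a]aaaab   read a → write a, move R, go to q0
q0 | baa[a]aaab   read a → write a, move R, go to q0
q0 | baaa[a]aab   read a → write a, move R, go to q0
q0 | baaaa[a]ab   read a → write a, move R, go to q0
q0 | baaaaa[a]b   read a → write a, move R, go to q0
q0 | baaaaaa[b]   read b → write _, move L, go to q1
q1 | baaaaa[a]_   read a → write a, move L, go to q1
q1 | baaaa[a]a_   read a → write a, move L, go to q1
q1 | baaa[a]aa_   read a → write a, move L, go to q1
q1 | baa[a]aaa_   read a → write a, move L, go to q1
q1 | ba[a]aaaa_   read a → write a, move L, go to q1
q1 | b[a]aaaaa_   read a → write a, move L, go to q1
q1 | [b]aaaaaa_
At halt the head is at cell -1.

-1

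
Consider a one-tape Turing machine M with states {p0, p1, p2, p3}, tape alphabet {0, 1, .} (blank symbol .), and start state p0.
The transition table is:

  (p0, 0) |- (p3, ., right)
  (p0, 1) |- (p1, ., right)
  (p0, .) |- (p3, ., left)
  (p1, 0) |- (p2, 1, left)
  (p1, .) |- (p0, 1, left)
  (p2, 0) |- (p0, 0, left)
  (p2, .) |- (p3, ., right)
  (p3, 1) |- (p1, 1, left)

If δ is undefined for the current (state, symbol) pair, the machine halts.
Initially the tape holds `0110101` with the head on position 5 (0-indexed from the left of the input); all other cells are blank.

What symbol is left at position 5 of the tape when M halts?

state=p0 head=5 tape=01101[0]1   (p0,0)→(p3,.,right)
state=p3 head=6 tape=01101.[1]   (p3,1)→(p1,1,left)
state=p1 head=5 tape=01101[.]1   (p1,.)→(p0,1,left)
state=p0 head=4 tape=0110[1]11   (p0,1)→(p1,.,right)
state=p1 head=5 tape=0110.[1]1
Cell 5 holds 1 when M halts.

1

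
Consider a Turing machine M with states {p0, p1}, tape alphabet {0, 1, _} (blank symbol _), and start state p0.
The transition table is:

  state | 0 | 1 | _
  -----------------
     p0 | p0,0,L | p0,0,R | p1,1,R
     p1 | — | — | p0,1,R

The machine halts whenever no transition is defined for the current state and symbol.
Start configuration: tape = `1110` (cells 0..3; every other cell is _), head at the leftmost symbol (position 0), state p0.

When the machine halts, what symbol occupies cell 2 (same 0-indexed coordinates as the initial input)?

0

p0 | _[1]110   read 1 → write 0, move R, go to p0
p0 | _0[1]10   read 1 → write 0, move R, go to p0
p0 | _00[1]0   read 1 → write 0, move R, go to p0
p0 | _000[0]   read 0 → write 0, move L, go to p0
p0 | _00[0]0   read 0 → write 0, move L, go to p0
p0 | _0[0]00   read 0 → write 0, move L, go to p0
p0 | _[0]000   read 0 → write 0, move L, go to p0
p0 | [_]0000   read _ → write 1, move R, go to p1
p1 | 1[0]000
Cell 2 holds 0 when M halts.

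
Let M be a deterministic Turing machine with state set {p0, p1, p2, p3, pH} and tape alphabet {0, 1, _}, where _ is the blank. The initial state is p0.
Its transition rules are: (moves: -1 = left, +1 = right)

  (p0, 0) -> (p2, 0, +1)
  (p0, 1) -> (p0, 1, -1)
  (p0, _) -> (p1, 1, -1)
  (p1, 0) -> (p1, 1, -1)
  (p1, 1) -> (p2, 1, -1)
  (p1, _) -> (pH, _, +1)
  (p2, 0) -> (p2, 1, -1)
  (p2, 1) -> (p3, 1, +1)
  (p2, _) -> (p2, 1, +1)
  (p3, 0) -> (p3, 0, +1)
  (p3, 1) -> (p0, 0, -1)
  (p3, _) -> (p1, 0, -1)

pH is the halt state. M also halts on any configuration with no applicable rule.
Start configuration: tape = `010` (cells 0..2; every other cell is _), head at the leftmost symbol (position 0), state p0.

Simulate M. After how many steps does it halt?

14

p0 | ___[0]10_   read 0 → write 0, move +1, go to p2
p2 | ___0[1]0_   read 1 → write 1, move +1, go to p3
p3 | ___01[0]_   read 0 → write 0, move +1, go to p3
p3 | ___010[_]   read _ → write 0, move -1, go to p1
p1 | ___01[0]0   read 0 → write 1, move -1, go to p1
p1 | ___0[1]10   read 1 → write 1, move -1, go to p2
p2 | ___[0]110   read 0 → write 1, move -1, go to p2
p2 | __[_]1110   read _ → write 1, move +1, go to p2
p2 | __1[1]110   read 1 → write 1, move +1, go to p3
p3 | __11[1]10   read 1 → write 0, move -1, go to p0
p0 | __1[1]010   read 1 → write 1, move -1, go to p0
p0 | __[1]1010   read 1 → write 1, move -1, go to p0
p0 | _[_]11010   read _ → write 1, move -1, go to p1
p1 | [_]111010   read _ → write _, move +1, go to pH
pH | _[1]11010
M halts after 14 transitions.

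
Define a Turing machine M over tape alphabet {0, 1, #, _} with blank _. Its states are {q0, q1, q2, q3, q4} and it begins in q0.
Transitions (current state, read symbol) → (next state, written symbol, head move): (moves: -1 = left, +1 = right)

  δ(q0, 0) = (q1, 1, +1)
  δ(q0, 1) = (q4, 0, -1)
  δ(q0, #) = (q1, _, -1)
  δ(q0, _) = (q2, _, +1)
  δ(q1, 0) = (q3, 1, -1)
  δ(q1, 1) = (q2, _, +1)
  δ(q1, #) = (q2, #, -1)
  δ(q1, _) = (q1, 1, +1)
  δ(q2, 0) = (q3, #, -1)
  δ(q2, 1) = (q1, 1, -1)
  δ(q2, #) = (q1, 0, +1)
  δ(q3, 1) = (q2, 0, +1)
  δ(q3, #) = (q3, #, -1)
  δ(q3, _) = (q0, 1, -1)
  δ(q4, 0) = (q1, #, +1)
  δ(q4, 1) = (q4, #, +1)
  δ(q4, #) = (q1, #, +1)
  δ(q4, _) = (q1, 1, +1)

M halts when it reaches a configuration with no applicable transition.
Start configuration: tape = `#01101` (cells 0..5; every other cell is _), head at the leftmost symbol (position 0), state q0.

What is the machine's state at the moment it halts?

state=q0 head=0 tape=___[#]01101_   (q0,#)→(q1,_,-1)
state=q1 head=-1 tape=__[_]_01101_   (q1,_)→(q1,1,+1)
state=q1 head=0 tape=__1[_]01101_   (q1,_)→(q1,1,+1)
state=q1 head=1 tape=__11[0]1101_   (q1,0)→(q3,1,-1)
state=q3 head=0 tape=__1[1]11101_   (q3,1)→(q2,0,+1)
state=q2 head=1 tape=__10[1]1101_   (q2,1)→(q1,1,-1)
state=q1 head=0 tape=__1[0]11101_   (q1,0)→(q3,1,-1)
state=q3 head=-1 tape=__[1]111101_   (q3,1)→(q2,0,+1)
state=q2 head=0 tape=__0[1]11101_   (q2,1)→(q1,1,-1)
state=q1 head=-1 tape=__[0]111101_   (q1,0)→(q3,1,-1)
state=q3 head=-2 tape=_[_]1111101_   (q3,_)→(q0,1,-1)
state=q0 head=-3 tape=[_]11111101_   (q0,_)→(q2,_,+1)
state=q2 head=-2 tape=_[1]1111101_   (q2,1)→(q1,1,-1)
state=q1 head=-3 tape=[_]11111101_   (q1,_)→(q1,1,+1)
state=q1 head=-2 tape=1[1]1111101_   (q1,1)→(q2,_,+1)
state=q2 head=-1 tape=1_[1]111101_   (q2,1)→(q1,1,-1)
state=q1 head=-2 tape=1[_]1111101_   (q1,_)→(q1,1,+1)
state=q1 head=-1 tape=11[1]111101_   (q1,1)→(q2,_,+1)
state=q2 head=0 tape=11_[1]11101_   (q2,1)→(q1,1,-1)
state=q1 head=-1 tape=11[_]111101_   (q1,_)→(q1,1,+1)
state=q1 head=0 tape=111[1]11101_   (q1,1)→(q2,_,+1)
state=q2 head=1 tape=111_[1]1101_   (q2,1)→(q1,1,-1)
state=q1 head=0 tape=111[_]11101_   (q1,_)→(q1,1,+1)
state=q1 head=1 tape=1111[1]1101_   (q1,1)→(q2,_,+1)
state=q2 head=2 tape=1111_[1]101_   (q2,1)→(q1,1,-1)
state=q1 head=1 tape=1111[_]1101_   (q1,_)→(q1,1,+1)
state=q1 head=2 tape=11111[1]101_   (q1,1)→(q2,_,+1)
state=q2 head=3 tape=11111_[1]01_   (q2,1)→(q1,1,-1)
state=q1 head=2 tape=11111[_]101_   (q1,_)→(q1,1,+1)
state=q1 head=3 tape=111111[1]01_   (q1,1)→(q2,_,+1)
state=q2 head=4 tape=111111_[0]1_   (q2,0)→(q3,#,-1)
state=q3 head=3 tape=111111[_]#1_   (q3,_)→(q0,1,-1)
state=q0 head=2 tape=11111[1]1#1_   (q0,1)→(q4,0,-1)
state=q4 head=1 tape=1111[1]01#1_   (q4,1)→(q4,#,+1)
state=q4 head=2 tape=1111#[0]1#1_   (q4,0)→(q1,#,+1)
state=q1 head=3 tape=1111##[1]#1_   (q1,1)→(q2,_,+1)
state=q2 head=4 tape=1111##_[#]1_   (q2,#)→(q1,0,+1)
state=q1 head=5 tape=1111##_0[1]_   (q1,1)→(q2,_,+1)
state=q2 head=6 tape=1111##_0_[_]
No transition is defined for (q2, _); M halts in state q2.

q2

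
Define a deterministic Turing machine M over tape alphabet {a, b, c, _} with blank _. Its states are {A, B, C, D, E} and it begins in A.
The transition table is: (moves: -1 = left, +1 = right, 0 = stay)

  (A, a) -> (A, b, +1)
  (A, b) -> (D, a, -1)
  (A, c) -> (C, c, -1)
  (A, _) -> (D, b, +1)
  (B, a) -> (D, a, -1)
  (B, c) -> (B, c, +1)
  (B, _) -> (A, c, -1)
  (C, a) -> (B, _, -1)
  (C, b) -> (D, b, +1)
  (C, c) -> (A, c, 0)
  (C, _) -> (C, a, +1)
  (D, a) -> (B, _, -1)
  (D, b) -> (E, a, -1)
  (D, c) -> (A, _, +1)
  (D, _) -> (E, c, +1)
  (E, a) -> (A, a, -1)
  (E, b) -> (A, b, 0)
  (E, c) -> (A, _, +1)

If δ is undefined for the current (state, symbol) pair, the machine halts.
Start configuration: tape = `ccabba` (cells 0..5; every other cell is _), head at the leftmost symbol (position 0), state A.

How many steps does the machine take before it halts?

state=A head=0 tape=___[c]cabba   (A,c)→(C,c,-1)
state=C head=-1 tape=__[_]ccabba   (C,_)→(C,a,+1)
state=C head=0 tape=__a[c]cabba   (C,c)→(A,c,0)
state=A head=0 tape=__a[c]cabba   (A,c)→(C,c,-1)
state=C head=-1 tape=__[a]ccabba   (C,a)→(B,_,-1)
state=B head=-2 tape=_[_]_ccabba   (B,_)→(A,c,-1)
state=A head=-3 tape=[_]c_ccabba   (A,_)→(D,b,+1)
state=D head=-2 tape=b[c]_ccabba   (D,c)→(A,_,+1)
state=A head=-1 tape=b_[_]ccabba   (A,_)→(D,b,+1)
state=D head=0 tape=b_b[c]cabba   (D,c)→(A,_,+1)
state=A head=1 tape=b_b_[c]abba   (A,c)→(C,c,-1)
state=C head=0 tape=b_b[_]cabba   (C,_)→(C,a,+1)
state=C head=1 tape=b_ba[c]abba   (C,c)→(A,c,0)
state=A head=1 tape=b_ba[c]abba   (A,c)→(C,c,-1)
state=C head=0 tape=b_b[a]cabba   (C,a)→(B,_,-1)
state=B head=-1 tape=b_[b]_cabba
M halts after 15 transitions.

15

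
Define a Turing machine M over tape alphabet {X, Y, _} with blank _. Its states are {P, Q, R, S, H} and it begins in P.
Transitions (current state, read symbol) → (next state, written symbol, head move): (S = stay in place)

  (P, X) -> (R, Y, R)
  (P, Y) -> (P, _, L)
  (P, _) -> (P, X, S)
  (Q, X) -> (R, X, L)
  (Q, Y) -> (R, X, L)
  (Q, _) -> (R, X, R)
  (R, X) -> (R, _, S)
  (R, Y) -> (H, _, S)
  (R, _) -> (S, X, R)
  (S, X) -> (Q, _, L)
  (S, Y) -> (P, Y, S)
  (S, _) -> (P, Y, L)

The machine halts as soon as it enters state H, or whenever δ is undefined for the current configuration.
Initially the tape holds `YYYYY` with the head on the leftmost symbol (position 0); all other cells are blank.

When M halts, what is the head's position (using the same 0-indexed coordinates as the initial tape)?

P | _[Y]YYYY_   read Y → write _, move L, go to P
P | [_]_YYYY_   read _ → write X, move S, go to P
P | [X]_YYYY_   read X → write Y, move R, go to R
R | Y[_]YYYY_   read _ → write X, move R, go to S
S | YX[Y]YYY_   read Y → write Y, move S, go to P
P | YX[Y]YYY_   read Y → write _, move L, go to P
P | Y[X]_YYY_   read X → write Y, move R, go to R
R | YY[_]YYY_   read _ → write X, move R, go to S
S | YYX[Y]YY_   read Y → write Y, move S, go to P
P | YYX[Y]YY_   read Y → write _, move L, go to P
P | YY[X]_YY_   read X → write Y, move R, go to R
R | YYY[_]YY_   read _ → write X, move R, go to S
S | YYYX[Y]Y_   read Y → write Y, move S, go to P
P | YYYX[Y]Y_   read Y → write _, move L, go to P
P | YYY[X]_Y_   read X → write Y, move R, go to R
R | YYYY[_]Y_   read _ → write X, move R, go to S
S | YYYYX[Y]_   read Y → write Y, move S, go to P
P | YYYYX[Y]_   read Y → write _, move L, go to P
P | YYYY[X]__   read X → write Y, move R, go to R
R | YYYYY[_]_   read _ → write X, move R, go to S
S | YYYYYX[_]   read _ → write Y, move L, go to P
P | YYYYY[X]Y   read X → write Y, move R, go to R
R | YYYYYY[Y]   read Y → write _, move S, go to H
H | YYYYYY[_]
At halt the head is at cell 5.

5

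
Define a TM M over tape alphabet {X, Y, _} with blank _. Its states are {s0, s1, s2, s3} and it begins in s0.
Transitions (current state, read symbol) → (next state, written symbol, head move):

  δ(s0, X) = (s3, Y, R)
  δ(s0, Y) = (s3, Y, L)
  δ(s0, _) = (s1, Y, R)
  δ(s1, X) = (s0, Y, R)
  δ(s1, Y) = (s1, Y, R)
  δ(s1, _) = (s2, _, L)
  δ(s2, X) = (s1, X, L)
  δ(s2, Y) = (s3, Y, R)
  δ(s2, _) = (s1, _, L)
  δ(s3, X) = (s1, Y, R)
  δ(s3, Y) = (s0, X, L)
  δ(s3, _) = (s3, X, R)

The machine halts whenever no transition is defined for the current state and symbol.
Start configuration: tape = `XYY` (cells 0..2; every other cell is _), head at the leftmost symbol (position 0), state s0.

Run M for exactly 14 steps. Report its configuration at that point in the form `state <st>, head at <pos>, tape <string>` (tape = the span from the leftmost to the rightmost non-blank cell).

state=s0 head=0 tape=__[X]YY   (s0,X)→(s3,Y,R)
state=s3 head=1 tape=__Y[Y]Y   (s3,Y)→(s0,X,L)
state=s0 head=0 tape=__[Y]XY   (s0,Y)→(s3,Y,L)
state=s3 head=-1 tape=_[_]YXY   (s3,_)→(s3,X,R)
state=s3 head=0 tape=_X[Y]XY   (s3,Y)→(s0,X,L)
state=s0 head=-1 tape=_[X]XXY   (s0,X)→(s3,Y,R)
state=s3 head=0 tape=_Y[X]XY   (s3,X)→(s1,Y,R)
state=s1 head=1 tape=_YY[X]Y   (s1,X)→(s0,Y,R)
state=s0 head=2 tape=_YYY[Y]   (s0,Y)→(s3,Y,L)
state=s3 head=1 tape=_YY[Y]Y   (s3,Y)→(s0,X,L)
state=s0 head=0 tape=_Y[Y]XY   (s0,Y)→(s3,Y,L)
state=s3 head=-1 tape=_[Y]YXY   (s3,Y)→(s0,X,L)
state=s0 head=-2 tape=[_]XYXY   (s0,_)→(s1,Y,R)
state=s1 head=-1 tape=Y[X]YXY   (s1,X)→(s0,Y,R)
state=s0 head=0 tape=YY[Y]XY
After 14 steps: state s0, head at 0, tape YYYXY.

state s0, head at 0, tape YYYXY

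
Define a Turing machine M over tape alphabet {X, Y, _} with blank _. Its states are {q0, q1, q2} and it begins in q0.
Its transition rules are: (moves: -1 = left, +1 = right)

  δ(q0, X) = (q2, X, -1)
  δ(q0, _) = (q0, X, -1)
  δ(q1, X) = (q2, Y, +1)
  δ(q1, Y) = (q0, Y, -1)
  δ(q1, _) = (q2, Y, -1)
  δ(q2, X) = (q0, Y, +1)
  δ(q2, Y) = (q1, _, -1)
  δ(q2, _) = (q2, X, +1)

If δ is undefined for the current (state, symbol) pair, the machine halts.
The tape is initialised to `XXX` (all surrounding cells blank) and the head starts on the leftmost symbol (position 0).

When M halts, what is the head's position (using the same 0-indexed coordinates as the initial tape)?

state=q0 head=0 tape=_[X]XX_   (q0,X)→(q2,X,-1)
state=q2 head=-1 tape=[_]XXX_   (q2,_)→(q2,X,+1)
state=q2 head=0 tape=X[X]XX_   (q2,X)→(q0,Y,+1)
state=q0 head=1 tape=XY[X]X_   (q0,X)→(q2,X,-1)
state=q2 head=0 tape=X[Y]XX_   (q2,Y)→(q1,_,-1)
state=q1 head=-1 tape=[X]_XX_   (q1,X)→(q2,Y,+1)
state=q2 head=0 tape=Y[_]XX_   (q2,_)→(q2,X,+1)
state=q2 head=1 tape=YX[X]X_   (q2,X)→(q0,Y,+1)
state=q0 head=2 tape=YXY[X]_   (q0,X)→(q2,X,-1)
state=q2 head=1 tape=YX[Y]X_   (q2,Y)→(q1,_,-1)
state=q1 head=0 tape=Y[X]_X_   (q1,X)→(q2,Y,+1)
state=q2 head=1 tape=YY[_]X_   (q2,_)→(q2,X,+1)
state=q2 head=2 tape=YYX[X]_   (q2,X)→(q0,Y,+1)
state=q0 head=3 tape=YYXY[_]   (q0,_)→(q0,X,-1)
state=q0 head=2 tape=YYX[Y]X
At halt the head is at cell 2.

2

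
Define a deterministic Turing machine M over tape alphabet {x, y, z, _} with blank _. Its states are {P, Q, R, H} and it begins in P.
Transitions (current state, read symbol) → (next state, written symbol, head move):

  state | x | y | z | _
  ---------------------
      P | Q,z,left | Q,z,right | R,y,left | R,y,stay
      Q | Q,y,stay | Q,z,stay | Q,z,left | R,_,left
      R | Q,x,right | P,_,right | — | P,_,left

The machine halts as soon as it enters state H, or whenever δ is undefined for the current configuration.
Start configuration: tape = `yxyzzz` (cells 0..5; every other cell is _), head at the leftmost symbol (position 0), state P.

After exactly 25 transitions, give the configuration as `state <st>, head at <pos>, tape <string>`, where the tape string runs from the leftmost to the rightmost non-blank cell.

P | ___[y]xyzzz   read y → write z, move right, go to Q
Q | ___z[x]yzzz   read x → write y, move stay, go to Q
Q | ___z[y]yzzz   read y → write z, move stay, go to Q
Q | ___z[z]yzzz   read z → write z, move left, go to Q
Q | ___[z]zyzzz   read z → write z, move left, go to Q
Q | __[_]zzyzzz   read _ → write _, move left, go to R
R | _[_]_zzyzzz   read _ → write _, move left, go to P
P | [_]__zzyzzz   read _ → write y, move stay, go to R
R | [y]__zzyzzz   read y → write _, move right, go to P
P | _[_]_zzyzzz   read _ → write y, move stay, go to R
R | _[y]_zzyzzz   read y → write _, move right, go to P
P | __[_]zzyzzz   read _ → write y, move stay, go to R
R | __[y]zzyzzz   read y → write _, move right, go to P
P | ___[z]zyzzz   read z → write y, move left, go to R
R | __[_]yzyzzz   read _ → write _, move left, go to P
P | _[_]_yzyzzz   read _ → write y, move stay, go to R
R | _[y]_yzyzzz   read y → write _, move right, go to P
P | __[_]yzyzzz   read _ → write y, move stay, go to R
R | __[y]yzyzzz   read y → write _, move right, go to P
P | ___[y]zyzzz   read y → write z, move right, go to Q
Q | ___z[z]yzzz   read z → write z, move left, go to Q
Q | ___[z]zyzzz   read z → write z, move left, go to Q
Q | __[_]zzyzzz   read _ → write _, move left, go to R
R | _[_]_zzyzzz   read _ → write _, move left, go to P
P | [_]__zzyzzz   read _ → write y, move stay, go to R
R | [y]__zzyzzz
After 25 steps: state R, head at -3, tape y__zzyzzz.

state R, head at -3, tape y__zzyzzz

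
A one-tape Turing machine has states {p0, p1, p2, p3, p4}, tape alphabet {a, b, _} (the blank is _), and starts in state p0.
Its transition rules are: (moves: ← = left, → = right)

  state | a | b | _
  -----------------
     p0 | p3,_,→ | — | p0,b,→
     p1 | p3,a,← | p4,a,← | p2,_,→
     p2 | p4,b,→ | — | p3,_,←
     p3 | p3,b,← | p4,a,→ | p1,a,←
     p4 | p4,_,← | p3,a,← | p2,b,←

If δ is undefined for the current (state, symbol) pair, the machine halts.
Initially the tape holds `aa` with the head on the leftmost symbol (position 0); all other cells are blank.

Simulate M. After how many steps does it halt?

15

p0 | ____[a]a   read a → write _, move →, go to p3
p3 | _____[a]   read a → write b, move ←, go to p3
p3 | ____[_]b   read _ → write a, move ←, go to p1
p1 | ___[_]ab   read _ → write _, move →, go to p2
p2 | ____[a]b   read a → write b, move →, go to p4
p4 | ____b[b]   read b → write a, move ←, go to p3
p3 | ____[b]a   read b → write a, move →, go to p4
p4 | ____a[a]   read a → write _, move ←, go to p4
p4 | ____[a]_   read a → write _, move ←, go to p4
p4 | ___[_]__   read _ → write b, move ←, go to p2
p2 | __[_]b__   read _ → write _, move ←, go to p3
p3 | _[_]_b__   read _ → write a, move ←, go to p1
p1 | [_]a_b__   read _ → write _, move →, go to p2
p2 | _[a]_b__   read a → write b, move →, go to p4
p4 | _b[_]b__   read _ → write b, move ←, go to p2
p2 | _[b]bb__
M halts after 15 transitions.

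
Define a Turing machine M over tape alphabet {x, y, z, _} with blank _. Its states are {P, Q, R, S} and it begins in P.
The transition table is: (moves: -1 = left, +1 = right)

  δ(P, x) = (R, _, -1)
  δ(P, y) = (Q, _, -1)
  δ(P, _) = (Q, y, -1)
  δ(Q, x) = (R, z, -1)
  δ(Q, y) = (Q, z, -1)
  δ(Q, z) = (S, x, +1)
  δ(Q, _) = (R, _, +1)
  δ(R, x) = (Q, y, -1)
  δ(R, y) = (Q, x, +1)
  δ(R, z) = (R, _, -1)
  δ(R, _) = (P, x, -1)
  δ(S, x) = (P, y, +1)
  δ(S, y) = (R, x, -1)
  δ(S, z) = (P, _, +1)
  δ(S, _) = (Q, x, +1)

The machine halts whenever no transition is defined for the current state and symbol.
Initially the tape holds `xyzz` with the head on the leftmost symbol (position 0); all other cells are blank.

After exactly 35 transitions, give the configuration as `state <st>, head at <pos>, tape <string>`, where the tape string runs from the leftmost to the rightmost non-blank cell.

state R, head at -3, tape xxxxzzzz

P | _____[x]yzz   read x → write _, move -1, go to R
R | ____[_]_yzz   read _ → write x, move -1, go to P
P | ___[_]x_yzz   read _ → write y, move -1, go to Q
Q | __[_]yx_yzz   read _ → write _, move +1, go to R
R | ___[y]x_yzz   read y → write x, move +1, go to Q
Q | ___x[x]_yzz   read x → write z, move -1, go to R
R | ___[x]z_yzz   read x → write y, move -1, go to Q
Q | __[_]yz_yzz   read _ → write _, move +1, go to R
R | ___[y]z_yzz   read y → write x, move +1, go to Q
Q | ___x[z]_yzz   read z → write x, move +1, go to S
S | ___xx[_]yzz   read _ → write x, move +1, go to Q
Q | ___xxx[y]zz   read y → write z, move -1, go to Q
Q | ___xx[x]zzz   read x → write z, move -1, go to R
R | ___x[x]zzzz   read x → write y, move -1, go to Q
Q | ___[x]yzzzz   read x → write z, move -1, go to R
R | __[_]zyzzzz   read _ → write x, move -1, go to P
P | _[_]xzyzzzz   read _ → write y, move -1, go to Q
Q | [_]yxzyzzzz   read _ → write _, move +1, go to R
R | _[y]xzyzzzz   read y → write x, move +1, go to Q
Q | _x[x]zyzzzz   read x → write z, move -1, go to R
R | _[x]zzyzzzz   read x → write y, move -1, go to Q
Q | [_]yzzyzzzz   read _ → write _, move +1, go to R
R | _[y]zzyzzzz   read y → write x, move +1, go to Q
Q | _x[z]zyzzzz   read z → write x, move +1, go to S
S | _xx[z]yzzzz   read z → write _, move +1, go to P
P | _xx_[y]zzzz   read y → write _, move -1, go to Q
Q | _xx[_]_zzzz   read _ → write _, move +1, go to R
R | _xx_[_]zzzz   read _ → write x, move -1, go to P
P | _xx[_]xzzzz   read _ → write y, move -1, go to Q
Q | _x[x]yxzzzz   read x → write z, move -1, go to R
R | _[x]zyxzzzz   read x → write y, move -1, go to Q
Q | [_]yzyxzzzz   read _ → write _, move +1, go to R
R | _[y]zyxzzzz   read y → write x, move +1, go to Q
Q | _x[z]yxzzzz   read z → write x, move +1, go to S
S | _xx[y]xzzzz   read y → write x, move -1, go to R
R | _x[x]xxzzzz
After 35 steps: state R, head at -3, tape xxxxzzzz.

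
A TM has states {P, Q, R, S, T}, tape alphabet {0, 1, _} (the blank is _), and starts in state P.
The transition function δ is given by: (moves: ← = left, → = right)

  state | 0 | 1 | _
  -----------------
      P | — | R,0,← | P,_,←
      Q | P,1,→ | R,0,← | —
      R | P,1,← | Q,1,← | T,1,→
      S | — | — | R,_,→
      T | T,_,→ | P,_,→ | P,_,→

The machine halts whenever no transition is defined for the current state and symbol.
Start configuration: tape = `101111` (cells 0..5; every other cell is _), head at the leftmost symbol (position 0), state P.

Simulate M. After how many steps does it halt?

25

P | _[1]01111__   read 1 → write 0, move ←, go to R
R | [_]001111__   read _ → write 1, move →, go to T
T | 1[0]01111__   read 0 → write _, move →, go to T
T | 1_[0]1111__   read 0 → write _, move →, go to T
T | 1__[1]111__   read 1 → write _, move →, go to P
P | 1___[1]11__   read 1 → write 0, move ←, go to R
R | 1__[_]011__   read _ → write 1, move →, go to T
T | 1__1[0]11__   read 0 → write _, move →, go to T
T | 1__1_[1]1__   read 1 → write _, move →, go to P
P | 1__1__[1]__   read 1 → write 0, move ←, go to R
R | 1__1_[_]0__   read _ → write 1, move →, go to T
T | 1__1_1[0]__   read 0 → write _, move →, go to T
T | 1__1_1_[_]_   read _ → write _, move →, go to P
P | 1__1_1__[_]   read _ → write _, move ←, go to P
P | 1__1_1_[_]_   read _ → write _, move ←, go to P
P | 1__1_1[_]__   read _ → write _, move ←, go to P
P | 1__1_[1]___   read 1 → write 0, move ←, go to R
R | 1__1[_]0___   read _ → write 1, move →, go to T
T | 1__11[0]___   read 0 → write _, move →, go to T
T | 1__11_[_]__   read _ → write _, move →, go to P
P | 1__11__[_]_   read _ → write _, move ←, go to P
P | 1__11_[_]__   read _ → write _, move ←, go to P
P | 1__11[_]___   read _ → write _, move ←, go to P
P | 1__1[1]____   read 1 → write 0, move ←, go to R
R | 1__[1]0____   read 1 → write 1, move ←, go to Q
Q | 1_[_]10____
M halts after 25 transitions.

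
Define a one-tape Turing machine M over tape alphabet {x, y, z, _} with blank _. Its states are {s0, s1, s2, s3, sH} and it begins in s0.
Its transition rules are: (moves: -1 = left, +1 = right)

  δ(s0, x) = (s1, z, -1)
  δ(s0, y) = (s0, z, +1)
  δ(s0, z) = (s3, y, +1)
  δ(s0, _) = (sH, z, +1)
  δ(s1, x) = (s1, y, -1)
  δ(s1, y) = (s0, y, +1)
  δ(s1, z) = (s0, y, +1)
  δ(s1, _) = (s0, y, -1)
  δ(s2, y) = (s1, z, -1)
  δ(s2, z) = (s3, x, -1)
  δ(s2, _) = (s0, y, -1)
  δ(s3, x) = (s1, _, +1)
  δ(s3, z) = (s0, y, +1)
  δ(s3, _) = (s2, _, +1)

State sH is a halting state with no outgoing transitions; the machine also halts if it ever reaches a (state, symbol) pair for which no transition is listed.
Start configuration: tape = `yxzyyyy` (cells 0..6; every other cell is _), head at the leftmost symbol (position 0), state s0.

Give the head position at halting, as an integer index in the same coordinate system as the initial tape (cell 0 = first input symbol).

s0 | [y]xzyyyy__   read y → write z, move +1, go to s0
s0 | z[x]zyyyy__   read x → write z, move -1, go to s1
s1 | [z]zzyyyy__   read z → write y, move +1, go to s0
s0 | y[z]zyyyy__   read z → write y, move +1, go to s3
s3 | yy[z]yyyy__   read z → write y, move +1, go to s0
s0 | yyy[y]yyy__   read y → write z, move +1, go to s0
s0 | yyyz[y]yy__   read y → write z, move +1, go to s0
s0 | yyyzz[y]y__   read y → write z, move +1, go to s0
s0 | yyyzzz[y]__   read y → write z, move +1, go to s0
s0 | yyyzzzz[_]_   read _ → write z, move +1, go to sH
sH | yyyzzzzz[_]
At halt the head is at cell 8.

8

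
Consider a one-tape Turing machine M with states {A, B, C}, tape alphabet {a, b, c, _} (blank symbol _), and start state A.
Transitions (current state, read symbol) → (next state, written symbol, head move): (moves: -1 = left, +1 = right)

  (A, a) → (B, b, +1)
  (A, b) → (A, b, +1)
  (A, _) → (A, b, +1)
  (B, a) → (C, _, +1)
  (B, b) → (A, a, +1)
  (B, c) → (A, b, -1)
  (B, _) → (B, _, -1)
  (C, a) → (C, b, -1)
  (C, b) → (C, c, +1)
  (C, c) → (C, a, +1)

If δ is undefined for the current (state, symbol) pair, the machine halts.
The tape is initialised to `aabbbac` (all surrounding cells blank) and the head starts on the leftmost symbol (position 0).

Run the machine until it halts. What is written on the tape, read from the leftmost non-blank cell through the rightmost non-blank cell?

A | [a]abbbac_   read a → write b, move +1, go to B
B | b[a]bbbac_   read a → write _, move +1, go to C
C | b_[b]bbac_   read b → write c, move +1, go to C
C | b_c[b]bac_   read b → write c, move +1, go to C
C | b_cc[b]ac_   read b → write c, move +1, go to C
C | b_ccc[a]c_   read a → write b, move -1, go to C
C | b_cc[c]bc_   read c → write a, move +1, go to C
C | b_cca[b]c_   read b → write c, move +1, go to C
C | b_ccac[c]_   read c → write a, move +1, go to C
C | b_ccaca[_]
The non-blank tape span at halt is b_ccaca.

b_ccaca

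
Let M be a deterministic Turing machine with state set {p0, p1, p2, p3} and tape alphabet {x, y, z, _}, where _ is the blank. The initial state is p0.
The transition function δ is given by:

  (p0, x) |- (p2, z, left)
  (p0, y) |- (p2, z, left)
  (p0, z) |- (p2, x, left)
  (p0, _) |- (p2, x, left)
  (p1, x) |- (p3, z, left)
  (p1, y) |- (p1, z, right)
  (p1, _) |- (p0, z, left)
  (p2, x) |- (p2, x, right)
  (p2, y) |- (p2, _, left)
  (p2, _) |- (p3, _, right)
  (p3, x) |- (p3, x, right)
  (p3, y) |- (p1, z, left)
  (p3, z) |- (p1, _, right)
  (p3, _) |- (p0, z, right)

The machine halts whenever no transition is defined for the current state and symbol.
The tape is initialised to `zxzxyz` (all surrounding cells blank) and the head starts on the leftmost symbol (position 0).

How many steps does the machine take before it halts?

8

state=p0 head=0 tape=_[z]xzxyz   (p0,z)→(p2,x,left)
state=p2 head=-1 tape=[_]xxzxyz   (p2,_)→(p3,_,right)
state=p3 head=0 tape=_[x]xzxyz   (p3,x)→(p3,x,right)
state=p3 head=1 tape=_x[x]zxyz   (p3,x)→(p3,x,right)
state=p3 head=2 tape=_xx[z]xyz   (p3,z)→(p1,_,right)
state=p1 head=3 tape=_xx_[x]yz   (p1,x)→(p3,z,left)
state=p3 head=2 tape=_xx[_]zyz   (p3,_)→(p0,z,right)
state=p0 head=3 tape=_xxz[z]yz   (p0,z)→(p2,x,left)
state=p2 head=2 tape=_xx[z]xyz
M halts after 8 transitions.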